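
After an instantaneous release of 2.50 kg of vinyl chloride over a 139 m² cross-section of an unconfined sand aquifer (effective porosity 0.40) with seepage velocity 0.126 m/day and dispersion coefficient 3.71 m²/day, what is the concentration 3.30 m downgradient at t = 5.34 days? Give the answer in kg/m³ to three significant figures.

For an instantaneous plane source, C(x,t) = M/(n_e·A·√(4πDt)) · exp(−(x−vt)²/(4Dt)), with n_e·A the pore (flow) area.
Plume center vt = 0.126 × 5.34 = 0.67284 m, so the well at 3.30 m is 2.62716 m downgradient of the peak.
√(4πDt) = 15.78 m, giving peak height M/(n_e·A·√(4πDt)) = 2.50/(0.40 × 139 × 15.78) = 0.002849 kg/m³.
(x−vt)²/(4Dt) = (2.62716)²/(4 × 3.71 × 5.34) = 0.08710; exp(−0.08710) = 0.9166.
C = 0.002849 × 0.9166 = 0.00261 kg/m³.

0.00261 kg/m³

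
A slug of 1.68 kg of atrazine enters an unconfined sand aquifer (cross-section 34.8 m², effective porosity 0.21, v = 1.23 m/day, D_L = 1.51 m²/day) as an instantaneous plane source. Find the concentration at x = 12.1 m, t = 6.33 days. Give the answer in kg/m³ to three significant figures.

For an instantaneous plane source, C(x,t) = M/(n_e·A·√(4πDt)) · exp(−(x−vt)²/(4Dt)), with n_e·A the pore (flow) area.
Plume center vt = 1.23 × 6.33 = 7.7859 m, so the well at 12.1 m is 4.3141 m downgradient of the peak.
√(4πDt) = 10.96 m, giving peak height M/(n_e·A·√(4πDt)) = 1.68/(0.21 × 34.8 × 10.96) = 0.02097 kg/m³.
(x−vt)²/(4Dt) = (4.3141)²/(4 × 1.51 × 6.33) = 0.4868; exp(−0.4868) = 0.6146.
C = 0.02097 × 0.6146 = 0.0129 kg/m³.

0.0129 kg/m³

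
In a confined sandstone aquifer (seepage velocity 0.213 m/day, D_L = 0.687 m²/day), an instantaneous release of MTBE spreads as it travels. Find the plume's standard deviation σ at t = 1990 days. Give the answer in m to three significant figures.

Dispersive spreading gives a Gaussian with σ² = 2Dt; advection only shifts the center.
σ = √(2 × 0.687 × 1990) = 52.3 m.

52.3 m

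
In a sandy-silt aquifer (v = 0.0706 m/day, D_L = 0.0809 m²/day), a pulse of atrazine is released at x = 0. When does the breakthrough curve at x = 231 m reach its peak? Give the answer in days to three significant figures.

For the 1D instantaneous-source solution, setting ∂C/∂t = 0 at fixed x gives v²t² + 2Dt − x² = 0, so t = (√(D² + v²x²) − D)/v².
√(D² + v²x²) = √(0.0809² + 0.0706² × 231²) = 16.31; v² = 0.00498436.
t = (16.31 − 0.0809)/0.00498436 = 3260 days (vs. the pure-advection estimate x/v = 3270 d).

3260 days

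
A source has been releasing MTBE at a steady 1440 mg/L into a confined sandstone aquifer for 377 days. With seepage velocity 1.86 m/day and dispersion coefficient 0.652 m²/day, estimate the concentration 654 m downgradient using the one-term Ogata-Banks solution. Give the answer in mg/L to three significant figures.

1420 mg/L

For a continuous step input, C/C₀ ≈ ½·erfc((x−vt)/(2√(Dt))).
vt = 1.86 × 377 = 701.22 m and 2√(Dt) = 2√(0.652 × 377) = 31.36 m.
Argument (x−vt)/(2√(Dt)) = (654 − 701.22)/31.36 = -1.506; ½·erfc(-1.506) = 0.9834.
C = 1440 × 0.9834 = 1420 mg/L.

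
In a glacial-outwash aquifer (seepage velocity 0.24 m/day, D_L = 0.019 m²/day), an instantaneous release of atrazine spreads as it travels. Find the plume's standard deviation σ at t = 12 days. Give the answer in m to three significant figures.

0.675 m

Dispersive spreading gives a Gaussian with σ² = 2Dt; advection only shifts the center.
σ = √(2 × 0.019 × 12) = 0.675 m.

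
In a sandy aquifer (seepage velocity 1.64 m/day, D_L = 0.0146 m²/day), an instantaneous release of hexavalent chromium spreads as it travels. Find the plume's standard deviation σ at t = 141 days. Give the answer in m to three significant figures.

Dispersive spreading gives a Gaussian with σ² = 2Dt; advection only shifts the center.
σ = √(2 × 0.0146 × 141) = 2.03 m.

2.03 m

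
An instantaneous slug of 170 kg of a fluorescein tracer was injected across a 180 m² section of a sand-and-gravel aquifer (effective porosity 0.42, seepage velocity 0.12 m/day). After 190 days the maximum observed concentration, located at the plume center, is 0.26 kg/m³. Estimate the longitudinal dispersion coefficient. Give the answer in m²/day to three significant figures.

At the plume center C_max = M/(n_e·A·√(4πDt)), so D = M²/(4πt·(n_e·A·C_max)²).
n_e·A·C_max = 0.42 × 180 × 0.26 = 19.66 kg/m.
D = 170²/(4π × 190 × 19.66²) = 0.0313 m²/day.

0.0313 m²/day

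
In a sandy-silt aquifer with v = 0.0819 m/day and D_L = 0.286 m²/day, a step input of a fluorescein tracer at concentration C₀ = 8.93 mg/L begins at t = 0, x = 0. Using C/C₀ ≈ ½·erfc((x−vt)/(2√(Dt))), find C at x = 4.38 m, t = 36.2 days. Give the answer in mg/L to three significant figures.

3.37 mg/L

For a continuous step input, C/C₀ ≈ ½·erfc((x−vt)/(2√(Dt))).
vt = 0.0819 × 36.2 = 2.96478 m and 2√(Dt) = 2√(0.286 × 36.2) = 6.435 m.
Argument (x−vt)/(2√(Dt)) = (4.38 − 2.96478)/6.435 = 0.2199; ½·erfc(0.2199) = 0.3779.
C = 8.93 × 0.3779 = 3.37 mg/L.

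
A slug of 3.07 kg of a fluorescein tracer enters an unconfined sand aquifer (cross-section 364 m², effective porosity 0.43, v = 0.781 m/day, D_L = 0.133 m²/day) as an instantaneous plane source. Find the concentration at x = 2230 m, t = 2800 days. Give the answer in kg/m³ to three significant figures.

8.19e-05 kg/m³

For an instantaneous plane source, C(x,t) = M/(n_e·A·√(4πDt)) · exp(−(x−vt)²/(4Dt)), with n_e·A the pore (flow) area.
Plume center vt = 0.781 × 2800 = 2186.8 m, so the well at 2230 m is 43.2 m downgradient of the peak.
√(4πDt) = 68.41 m, giving peak height M/(n_e·A·√(4πDt)) = 3.07/(0.43 × 364 × 68.41) = 0.0002867 kg/m³.
(x−vt)²/(4Dt) = (43.2)²/(4 × 0.133 × 2800) = 1.253; exp(−1.253) = 0.2856.
C = 0.0002867 × 0.2856 = 8.19e-05 kg/m³.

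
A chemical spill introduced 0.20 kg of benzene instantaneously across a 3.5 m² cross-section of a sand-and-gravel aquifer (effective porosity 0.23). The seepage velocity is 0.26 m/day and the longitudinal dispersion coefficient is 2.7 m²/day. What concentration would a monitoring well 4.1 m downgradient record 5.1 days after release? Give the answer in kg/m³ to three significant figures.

For an instantaneous plane source, C(x,t) = M/(n_e·A·√(4πDt)) · exp(−(x−vt)²/(4Dt)), with n_e·A the pore (flow) area.
Plume center vt = 0.26 × 5.1 = 1.326 m, so the well at 4.1 m is 2.774 m downgradient of the peak.
√(4πDt) = 13.15 m, giving peak height M/(n_e·A·√(4πDt)) = 0.20/(0.23 × 3.5 × 13.15) = 0.01889 kg/m³.
(x−vt)²/(4Dt) = (2.774)²/(4 × 2.7 × 5.1) = 0.1397; exp(−0.1397) = 0.8696.
C = 0.01889 × 0.8696 = 0.0164 kg/m³.

0.0164 kg/m³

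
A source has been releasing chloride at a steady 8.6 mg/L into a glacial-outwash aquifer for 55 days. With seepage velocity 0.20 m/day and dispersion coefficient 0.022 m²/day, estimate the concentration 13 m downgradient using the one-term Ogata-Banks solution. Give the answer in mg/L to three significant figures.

0.854 mg/L

For a continuous step input, C/C₀ ≈ ½·erfc((x−vt)/(2√(Dt))).
vt = 0.20 × 55 = 11 m and 2√(Dt) = 2√(0.022 × 55) = 2.200 m.
Argument (x−vt)/(2√(Dt)) = (13 − 11)/2.200 = 0.9091; ½·erfc(0.9091) = 0.09928.
C = 8.6 × 0.09928 = 0.854 mg/L.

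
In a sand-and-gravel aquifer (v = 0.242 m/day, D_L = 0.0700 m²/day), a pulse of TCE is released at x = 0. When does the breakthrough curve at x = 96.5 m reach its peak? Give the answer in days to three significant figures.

398 days

For the 1D instantaneous-source solution, setting ∂C/∂t = 0 at fixed x gives v²t² + 2Dt − x² = 0, so t = (√(D² + v²x²) − D)/v².
√(D² + v²x²) = √(0.0700² + 0.242² × 96.5²) = 23.35; v² = 0.058564.
t = (23.35 − 0.0700)/0.058564 = 398 days (vs. the pure-advection estimate x/v = 399 d).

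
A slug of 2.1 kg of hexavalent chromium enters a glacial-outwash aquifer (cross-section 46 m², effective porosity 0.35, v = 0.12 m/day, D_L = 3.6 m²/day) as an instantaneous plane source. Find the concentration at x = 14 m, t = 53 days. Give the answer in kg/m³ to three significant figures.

For an instantaneous plane source, C(x,t) = M/(n_e·A·√(4πDt)) · exp(−(x−vt)²/(4Dt)), with n_e·A the pore (flow) area.
Plume center vt = 0.12 × 53 = 6.36 m, so the well at 14 m is 7.64 m downgradient of the peak.
√(4πDt) = 48.97 m, giving peak height M/(n_e·A·√(4πDt)) = 2.1/(0.35 × 46 × 48.97) = 0.002664 kg/m³.
(x−vt)²/(4Dt) = (7.64)²/(4 × 3.6 × 53) = 0.07648; exp(−0.07648) = 0.9264.
C = 0.002664 × 0.9264 = 0.00247 kg/m³.

0.00247 kg/m³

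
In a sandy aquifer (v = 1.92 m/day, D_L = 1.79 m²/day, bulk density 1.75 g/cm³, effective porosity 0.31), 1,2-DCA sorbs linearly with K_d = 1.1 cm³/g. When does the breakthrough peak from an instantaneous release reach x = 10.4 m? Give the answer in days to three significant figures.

Retardation factor R = 1 + ρ_b·K_d/n = 1 + 1.75 × 1.1/0.31 = 7.210.
Sorption retards both mechanisms: v_R = v/R = 0.2663 m/day, D_R = D/R = 0.2483 m²/day.
Peak time from v_R²t² + 2D_R t − x² = 0: t = (√(D_R² + v_R²x²) − D_R)/v_R².
√(D_R² + v_R²x²) = √(0.2483² + 0.2663² × 10.4²) = 2.781; v_R² = 0.07092.
t = (2.781 − 0.2483)/0.07092 = 35.7 days.

35.7 days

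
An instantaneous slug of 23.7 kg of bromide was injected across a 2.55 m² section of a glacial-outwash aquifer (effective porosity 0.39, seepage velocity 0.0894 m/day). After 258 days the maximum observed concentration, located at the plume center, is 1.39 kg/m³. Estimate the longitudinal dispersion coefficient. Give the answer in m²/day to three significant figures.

At the plume center C_max = M/(n_e·A·√(4πDt)), so D = M²/(4πt·(n_e·A·C_max)²).
n_e·A·C_max = 0.39 × 2.55 × 1.39 = 1.382 kg/m.
D = 23.7²/(4π × 258 × 1.382²) = 0.0907 m²/day.

0.0907 m²/day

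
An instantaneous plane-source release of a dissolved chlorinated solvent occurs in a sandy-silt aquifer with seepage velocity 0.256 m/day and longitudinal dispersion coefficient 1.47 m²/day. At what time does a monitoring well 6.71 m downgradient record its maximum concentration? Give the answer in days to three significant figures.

For the 1D instantaneous-source solution, setting ∂C/∂t = 0 at fixed x gives v²t² + 2Dt − x² = 0, so t = (√(D² + v²x²) − D)/v².
√(D² + v²x²) = √(1.47² + 0.256² × 6.71²) = 2.261; v² = 0.065536.
t = (2.261 − 1.47)/0.065536 = 12.1 days (vs. the pure-advection estimate x/v = 26.2 d).

12.1 days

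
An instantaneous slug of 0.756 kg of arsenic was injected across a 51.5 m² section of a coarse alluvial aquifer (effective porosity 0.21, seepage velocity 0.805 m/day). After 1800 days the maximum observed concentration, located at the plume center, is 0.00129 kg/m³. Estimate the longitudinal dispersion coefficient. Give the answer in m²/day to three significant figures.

0.130 m²/day

At the plume center C_max = M/(n_e·A·√(4πDt)), so D = M²/(4πt·(n_e·A·C_max)²).
n_e·A·C_max = 0.21 × 51.5 × 0.00129 = 0.01395 kg/m.
D = 0.756²/(4π × 1800 × 0.01395²) = 0.130 m²/day.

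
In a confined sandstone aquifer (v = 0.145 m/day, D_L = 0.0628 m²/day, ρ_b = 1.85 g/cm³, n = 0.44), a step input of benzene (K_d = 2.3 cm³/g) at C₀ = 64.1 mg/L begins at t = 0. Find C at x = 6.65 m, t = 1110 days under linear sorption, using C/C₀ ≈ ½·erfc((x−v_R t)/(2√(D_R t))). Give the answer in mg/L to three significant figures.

63.5 mg/L

Retardation factor R = 1 + ρ_b·K_d/n = 1 + 1.85 × 2.3/0.44 = 10.67.
Sorption retards both mechanisms: v_R = v/R = 0.01359 m/day, D_R = D/R = 0.005886 m²/day.
v_R·t = 0.01359 × 1110 = 15.0849 m; 2√(D_R t) = 5.112 m; argument = (6.65 − 15.0849)/5.112 = -1.650.
C = C₀ × ½·erfc(-1.650) = 64.1 × 0.9902 = 63.5 mg/L.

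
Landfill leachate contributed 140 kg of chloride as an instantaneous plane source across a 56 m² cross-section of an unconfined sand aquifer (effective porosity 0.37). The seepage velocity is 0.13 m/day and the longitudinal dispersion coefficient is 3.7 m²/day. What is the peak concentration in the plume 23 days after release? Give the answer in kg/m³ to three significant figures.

The peak of an instantaneous 1D plume sits at x = vt; there the Gaussian factor is 1 and C_max = M/(n_e·A·√(4πDt)), where n_e·A is the pore area the mass is dissolved in.
√(4πDt) = √(4π × 3.7 × 23) = 32.70 m, so C_max = 140/(0.37 × 56 × 32.70) = 0.207 kg/m³.

0.207 kg/m³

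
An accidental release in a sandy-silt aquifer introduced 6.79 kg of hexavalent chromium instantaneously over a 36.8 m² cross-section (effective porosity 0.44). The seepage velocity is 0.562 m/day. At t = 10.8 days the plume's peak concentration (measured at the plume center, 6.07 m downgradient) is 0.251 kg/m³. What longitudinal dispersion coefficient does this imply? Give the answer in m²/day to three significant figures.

0.0206 m²/day

At the plume center C_max = M/(n_e·A·√(4πDt)), so D = M²/(4πt·(n_e·A·C_max)²).
n_e·A·C_max = 0.44 × 36.8 × 0.251 = 4.064 kg/m.
D = 6.79²/(4π × 10.8 × 4.064²) = 0.0206 m²/day.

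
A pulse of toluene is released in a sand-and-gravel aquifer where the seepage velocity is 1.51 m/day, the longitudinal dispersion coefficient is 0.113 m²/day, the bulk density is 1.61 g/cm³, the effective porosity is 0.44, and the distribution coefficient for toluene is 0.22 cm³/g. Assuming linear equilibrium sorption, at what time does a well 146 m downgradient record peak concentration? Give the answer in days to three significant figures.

174 days

Retardation factor R = 1 + ρ_b·K_d/n = 1 + 1.61 × 0.22/0.44 = 1.805.
Sorption retards both mechanisms: v_R = v/R = 0.8366 m/day, D_R = D/R = 0.06260 m²/day.
Peak time from v_R²t² + 2D_R t − x² = 0: t = (√(D_R² + v_R²x²) − D_R)/v_R².
√(D_R² + v_R²x²) = √(0.06260² + 0.8366² × 146²) = 122.1; v_R² = 0.6999.
t = (122.1 − 0.06260)/0.6999 = 174 days.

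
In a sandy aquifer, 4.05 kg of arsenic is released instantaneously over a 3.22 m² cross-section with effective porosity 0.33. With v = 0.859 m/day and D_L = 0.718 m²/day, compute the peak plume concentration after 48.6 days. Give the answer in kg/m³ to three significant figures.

0.182 kg/m³

The peak of an instantaneous 1D plume sits at x = vt; there the Gaussian factor is 1 and C_max = M/(n_e·A·√(4πDt)), where n_e·A is the pore area the mass is dissolved in.
√(4πDt) = √(4π × 0.718 × 48.6) = 20.94 m, so C_max = 4.05/(0.33 × 3.22 × 20.94) = 0.182 kg/m³.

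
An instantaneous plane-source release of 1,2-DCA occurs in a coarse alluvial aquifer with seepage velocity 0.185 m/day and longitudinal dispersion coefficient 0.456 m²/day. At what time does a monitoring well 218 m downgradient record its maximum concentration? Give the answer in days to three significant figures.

For the 1D instantaneous-source solution, setting ∂C/∂t = 0 at fixed x gives v²t² + 2Dt − x² = 0, so t = (√(D² + v²x²) − D)/v².
√(D² + v²x²) = √(0.456² + 0.185² × 218²) = 40.33; v² = 0.034225.
t = (40.33 − 0.456)/0.034225 = 1170 days (vs. the pure-advection estimate x/v = 1180 d).

1170 days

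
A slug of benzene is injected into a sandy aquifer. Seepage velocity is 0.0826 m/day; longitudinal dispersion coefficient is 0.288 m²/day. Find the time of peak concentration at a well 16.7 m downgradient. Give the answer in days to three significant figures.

For the 1D instantaneous-source solution, setting ∂C/∂t = 0 at fixed x gives v²t² + 2Dt − x² = 0, so t = (√(D² + v²x²) − D)/v².
√(D² + v²x²) = √(0.288² + 0.0826² × 16.7²) = 1.409; v² = 0.00682276.
t = (1.409 − 0.288)/0.00682276 = 164 days (vs. the pure-advection estimate x/v = 202 d).

164 days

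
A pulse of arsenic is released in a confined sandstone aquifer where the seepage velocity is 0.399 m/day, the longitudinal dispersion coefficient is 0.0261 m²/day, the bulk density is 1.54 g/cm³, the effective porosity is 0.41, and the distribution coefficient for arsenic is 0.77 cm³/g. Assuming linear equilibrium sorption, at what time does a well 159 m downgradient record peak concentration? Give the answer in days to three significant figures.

Retardation factor R = 1 + ρ_b·K_d/n = 1 + 1.54 × 0.77/0.41 = 3.892.
Sorption retards both mechanisms: v_R = v/R = 0.1025 m/day, D_R = D/R = 0.006706 m²/day.
Peak time from v_R²t² + 2D_R t − x² = 0: t = (√(D_R² + v_R²x²) − D_R)/v_R².
√(D_R² + v_R²x²) = √(0.006706² + 0.1025² × 159²) = 16.30; v_R² = 0.01051.
t = (16.30 − 0.006706)/0.01051 = 1550 days.

1550 days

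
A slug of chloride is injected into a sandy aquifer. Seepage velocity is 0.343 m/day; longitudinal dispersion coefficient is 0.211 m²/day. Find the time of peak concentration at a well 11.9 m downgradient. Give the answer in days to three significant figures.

For the 1D instantaneous-source solution, setting ∂C/∂t = 0 at fixed x gives v²t² + 2Dt − x² = 0, so t = (√(D² + v²x²) − D)/v².
√(D² + v²x²) = √(0.211² + 0.343² × 11.9²) = 4.087; v² = 0.117649.
t = (4.087 − 0.211)/0.117649 = 32.9 days (vs. the pure-advection estimate x/v = 34.7 d).

32.9 days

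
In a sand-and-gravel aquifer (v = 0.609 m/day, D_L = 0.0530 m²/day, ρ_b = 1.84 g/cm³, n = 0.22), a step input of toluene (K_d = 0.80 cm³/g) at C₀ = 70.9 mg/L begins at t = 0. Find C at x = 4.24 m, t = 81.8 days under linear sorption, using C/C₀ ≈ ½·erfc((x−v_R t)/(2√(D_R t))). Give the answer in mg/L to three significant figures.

69.7 mg/L

Retardation factor R = 1 + ρ_b·K_d/n = 1 + 1.84 × 0.80/0.22 = 7.691.
Sorption retards both mechanisms: v_R = v/R = 0.07918 m/day, D_R = D/R = 0.006891 m²/day.
v_R·t = 0.07918 × 81.8 = 6.476924 m; 2√(D_R t) = 1.502 m; argument = (4.24 − 6.476924)/1.502 = -1.489.
C = C₀ × ½·erfc(-1.489) = 70.9 × 0.9824 = 69.7 mg/L.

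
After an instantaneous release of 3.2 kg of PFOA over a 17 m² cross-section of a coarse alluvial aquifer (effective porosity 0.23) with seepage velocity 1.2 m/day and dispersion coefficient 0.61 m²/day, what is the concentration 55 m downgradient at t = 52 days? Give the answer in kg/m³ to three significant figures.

For an instantaneous plane source, C(x,t) = M/(n_e·A·√(4πDt)) · exp(−(x−vt)²/(4Dt)), with n_e·A the pore (flow) area.
Plume center vt = 1.2 × 52 = 62.4 m, so the well at 55 m is 7.4 m upgradient of the peak.
√(4πDt) = 19.97 m, giving peak height M/(n_e·A·√(4πDt)) = 3.2/(0.23 × 17 × 19.97) = 0.04098 kg/m³.
(x−vt)²/(4Dt) = (-7.4)²/(4 × 0.61 × 52) = 0.4316; exp(−0.4316) = 0.6495.
C = 0.04098 × 0.6495 = 0.0266 kg/m³.

0.0266 kg/m³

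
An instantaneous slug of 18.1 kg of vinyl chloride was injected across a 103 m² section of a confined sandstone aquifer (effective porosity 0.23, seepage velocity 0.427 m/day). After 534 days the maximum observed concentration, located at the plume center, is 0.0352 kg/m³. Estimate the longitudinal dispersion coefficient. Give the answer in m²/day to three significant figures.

0.0702 m²/day

At the plume center C_max = M/(n_e·A·√(4πDt)), so D = M²/(4πt·(n_e·A·C_max)²).
n_e·A·C_max = 0.23 × 103 × 0.0352 = 0.8339 kg/m.
D = 18.1²/(4π × 534 × 0.8339²) = 0.0702 m²/day.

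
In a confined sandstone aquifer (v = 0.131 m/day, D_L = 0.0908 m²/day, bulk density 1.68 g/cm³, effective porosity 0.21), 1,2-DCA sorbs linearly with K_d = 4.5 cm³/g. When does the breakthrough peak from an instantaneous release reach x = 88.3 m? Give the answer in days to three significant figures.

Retardation factor R = 1 + ρ_b·K_d/n = 1 + 1.68 × 4.5/0.21 = 37.00.
Sorption retards both mechanisms: v_R = v/R = 0.003541 m/day, D_R = D/R = 0.002454 m²/day.
Peak time from v_R²t² + 2D_R t − x² = 0: t = (√(D_R² + v_R²x²) − D_R)/v_R².
√(D_R² + v_R²x²) = √(0.002454² + 0.003541² × 88.3²) = 0.3127; v_R² = 1.254e-05.
t = (0.3127 − 0.002454)/1.254e-05 = 24700 days.

24700 days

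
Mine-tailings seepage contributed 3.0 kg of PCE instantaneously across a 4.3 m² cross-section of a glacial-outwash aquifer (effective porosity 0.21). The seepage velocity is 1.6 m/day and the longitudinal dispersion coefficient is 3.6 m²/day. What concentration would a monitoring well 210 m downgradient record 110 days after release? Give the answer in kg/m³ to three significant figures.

For an instantaneous plane source, C(x,t) = M/(n_e·A·√(4πDt)) · exp(−(x−vt)²/(4Dt)), with n_e·A the pore (flow) area.
Plume center vt = 1.6 × 110 = 176 m, so the well at 210 m is 34 m downgradient of the peak.
√(4πDt) = 70.54 m, giving peak height M/(n_e·A·√(4πDt)) = 3.0/(0.21 × 4.3 × 70.54) = 0.04710 kg/m³.
(x−vt)²/(4Dt) = (34)²/(4 × 3.6 × 110) = 0.7298; exp(−0.7298) = 0.4820.
C = 0.04710 × 0.4820 = 0.0227 kg/m³.

0.0227 kg/m³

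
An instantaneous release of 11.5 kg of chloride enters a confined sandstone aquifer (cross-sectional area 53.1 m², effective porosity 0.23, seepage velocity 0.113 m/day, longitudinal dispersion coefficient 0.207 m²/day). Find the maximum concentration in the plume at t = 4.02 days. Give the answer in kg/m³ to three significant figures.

The peak of an instantaneous 1D plume sits at x = vt; there the Gaussian factor is 1 and C_max = M/(n_e·A·√(4πDt)), where n_e·A is the pore area the mass is dissolved in.
√(4πDt) = √(4π × 0.207 × 4.02) = 3.234 m, so C_max = 11.5/(0.23 × 53.1 × 3.234) = 0.291 kg/m³.

0.291 kg/m³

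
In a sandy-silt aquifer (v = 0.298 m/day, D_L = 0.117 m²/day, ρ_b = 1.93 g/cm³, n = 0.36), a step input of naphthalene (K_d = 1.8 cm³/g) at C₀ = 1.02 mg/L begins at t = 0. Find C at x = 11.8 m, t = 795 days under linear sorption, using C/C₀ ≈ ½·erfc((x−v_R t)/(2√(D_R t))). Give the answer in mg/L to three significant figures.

Retardation factor R = 1 + ρ_b·K_d/n = 1 + 1.93 × 1.8/0.36 = 10.65.
Sorption retards both mechanisms: v_R = v/R = 0.02798 m/day, D_R = D/R = 0.01099 m²/day.
v_R·t = 0.02798 × 795 = 22.2441 m; 2√(D_R t) = 5.912 m; argument = (11.8 − 22.2441)/5.912 = -1.767.
C = C₀ × ½·erfc(-1.767) = 1.02 × 0.9938 = 1.01 mg/L.

1.01 mg/L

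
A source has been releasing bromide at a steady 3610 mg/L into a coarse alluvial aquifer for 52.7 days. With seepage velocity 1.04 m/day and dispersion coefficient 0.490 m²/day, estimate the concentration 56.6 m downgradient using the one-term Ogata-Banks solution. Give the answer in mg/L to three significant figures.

For a continuous step input, C/C₀ ≈ ½·erfc((x−vt)/(2√(Dt))).
vt = 1.04 × 52.7 = 54.808 m and 2√(Dt) = 2√(0.490 × 52.7) = 10.16 m.
Argument (x−vt)/(2√(Dt)) = (56.6 − 54.808)/10.16 = 0.1764; ½·erfc(0.1764) = 0.4015.
C = 3610 × 0.4015 = 1450 mg/L.

1450 mg/L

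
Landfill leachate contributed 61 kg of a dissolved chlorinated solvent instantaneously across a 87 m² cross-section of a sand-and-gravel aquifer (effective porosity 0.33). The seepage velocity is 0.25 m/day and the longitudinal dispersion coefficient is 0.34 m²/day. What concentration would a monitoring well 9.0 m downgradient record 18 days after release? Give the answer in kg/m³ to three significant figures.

0.106 kg/m³

For an instantaneous plane source, C(x,t) = M/(n_e·A·√(4πDt)) · exp(−(x−vt)²/(4Dt)), with n_e·A the pore (flow) area.
Plume center vt = 0.25 × 18 = 4.5 m, so the well at 9.0 m is 4.5 m downgradient of the peak.
√(4πDt) = 8.770 m, giving peak height M/(n_e·A·√(4πDt)) = 61/(0.33 × 87 × 8.770) = 0.2423 kg/m³.
(x−vt)²/(4Dt) = (4.5)²/(4 × 0.34 × 18) = 0.8272; exp(−0.8272) = 0.4373.
C = 0.2423 × 0.4373 = 0.106 kg/m³.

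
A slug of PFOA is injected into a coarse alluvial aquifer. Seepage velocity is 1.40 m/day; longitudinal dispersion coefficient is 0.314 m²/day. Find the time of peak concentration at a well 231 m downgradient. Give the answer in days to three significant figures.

165 days

For the 1D instantaneous-source solution, setting ∂C/∂t = 0 at fixed x gives v²t² + 2Dt − x² = 0, so t = (√(D² + v²x²) − D)/v².
√(D² + v²x²) = √(0.314² + 1.40² × 231²) = 323.4; v² = 1.96.
t = (323.4 − 0.314)/1.96 = 165 days (vs. the pure-advection estimate x/v = 165 d).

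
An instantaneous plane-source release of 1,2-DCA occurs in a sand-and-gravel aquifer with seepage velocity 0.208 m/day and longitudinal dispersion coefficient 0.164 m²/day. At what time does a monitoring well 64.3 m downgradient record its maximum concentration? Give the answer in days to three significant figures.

305 days

For the 1D instantaneous-source solution, setting ∂C/∂t = 0 at fixed x gives v²t² + 2Dt − x² = 0, so t = (√(D² + v²x²) − D)/v².
√(D² + v²x²) = √(0.164² + 0.208² × 64.3²) = 13.38; v² = 0.043264.
t = (13.38 − 0.164)/0.043264 = 305 days (vs. the pure-advection estimate x/v = 309 d).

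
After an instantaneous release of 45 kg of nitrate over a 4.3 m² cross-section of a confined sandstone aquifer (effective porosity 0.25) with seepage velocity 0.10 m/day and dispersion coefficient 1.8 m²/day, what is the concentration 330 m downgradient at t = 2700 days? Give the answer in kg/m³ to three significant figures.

0.141 kg/m³

For an instantaneous plane source, C(x,t) = M/(n_e·A·√(4πDt)) · exp(−(x−vt)²/(4Dt)), with n_e·A the pore (flow) area.
Plume center vt = 0.10 × 2700 = 270 m, so the well at 330 m is 60 m downgradient of the peak.
√(4πDt) = 247.1 m, giving peak height M/(n_e·A·√(4πDt)) = 45/(0.25 × 4.3 × 247.1) = 0.1694 kg/m³.
(x−vt)²/(4Dt) = (60)²/(4 × 1.8 × 2700) = 0.1852; exp(−0.1852) = 0.8309.
C = 0.1694 × 0.8309 = 0.141 kg/m³.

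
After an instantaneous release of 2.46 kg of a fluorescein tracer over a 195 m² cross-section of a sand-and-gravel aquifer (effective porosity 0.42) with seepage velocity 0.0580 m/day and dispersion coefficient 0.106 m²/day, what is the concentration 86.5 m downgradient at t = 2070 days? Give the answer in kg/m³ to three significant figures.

For an instantaneous plane source, C(x,t) = M/(n_e·A·√(4πDt)) · exp(−(x−vt)²/(4Dt)), with n_e·A the pore (flow) area.
Plume center vt = 0.0580 × 2070 = 120.06 m, so the well at 86.5 m is 33.56 m upgradient of the peak.
√(4πDt) = 52.51 m, giving peak height M/(n_e·A·√(4πDt)) = 2.46/(0.42 × 195 × 52.51) = 0.0005720 kg/m³.
(x−vt)²/(4Dt) = (-33.56)²/(4 × 0.106 × 2070) = 1.283; exp(−1.283) = 0.2772.
C = 0.0005720 × 0.2772 = 0.000159 kg/m³.

0.000159 kg/m³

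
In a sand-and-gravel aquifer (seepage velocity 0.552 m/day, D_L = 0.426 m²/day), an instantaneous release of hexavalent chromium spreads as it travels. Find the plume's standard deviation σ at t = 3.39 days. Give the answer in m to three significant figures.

Dispersive spreading gives a Gaussian with σ² = 2Dt; advection only shifts the center.
σ = √(2 × 0.426 × 3.39) = 1.70 m.

1.70 m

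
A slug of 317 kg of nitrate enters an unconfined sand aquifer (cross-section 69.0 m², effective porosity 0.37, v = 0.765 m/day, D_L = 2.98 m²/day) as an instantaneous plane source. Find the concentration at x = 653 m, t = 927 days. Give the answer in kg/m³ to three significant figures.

0.0501 kg/m³

For an instantaneous plane source, C(x,t) = M/(n_e·A·√(4πDt)) · exp(−(x−vt)²/(4Dt)), with n_e·A the pore (flow) area.
Plume center vt = 0.765 × 927 = 709.155 m, so the well at 653 m is 56.155 m upgradient of the peak.
√(4πDt) = 186.3 m, giving peak height M/(n_e·A·√(4πDt)) = 317/(0.37 × 69.0 × 186.3) = 0.06665 kg/m³.
(x−vt)²/(4Dt) = (-56.155)²/(4 × 2.98 × 927) = 0.2854; exp(−0.2854) = 0.7517.
C = 0.06665 × 0.7517 = 0.0501 kg/m³.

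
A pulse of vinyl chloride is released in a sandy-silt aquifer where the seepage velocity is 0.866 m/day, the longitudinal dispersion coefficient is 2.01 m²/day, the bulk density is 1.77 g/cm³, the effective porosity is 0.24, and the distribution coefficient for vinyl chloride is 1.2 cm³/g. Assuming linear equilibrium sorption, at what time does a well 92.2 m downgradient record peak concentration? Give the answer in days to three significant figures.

Retardation factor R = 1 + ρ_b·K_d/n = 1 + 1.77 × 1.2/0.24 = 9.850.
Sorption retards both mechanisms: v_R = v/R = 0.08792 m/day, D_R = D/R = 0.2041 m²/day.
Peak time from v_R²t² + 2D_R t − x² = 0: t = (√(D_R² + v_R²x²) − D_R)/v_R².
√(D_R² + v_R²x²) = √(0.2041² + 0.08792² × 92.2²) = 8.109; v_R² = 0.007730.
t = (8.109 − 0.2041)/0.007730 = 1020 days.

1020 days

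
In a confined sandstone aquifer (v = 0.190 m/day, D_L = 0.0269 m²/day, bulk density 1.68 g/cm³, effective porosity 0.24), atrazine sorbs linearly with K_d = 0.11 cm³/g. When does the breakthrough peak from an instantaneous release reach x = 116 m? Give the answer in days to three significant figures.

Retardation factor R = 1 + ρ_b·K_d/n = 1 + 1.68 × 0.11/0.24 = 1.770.
Sorption retards both mechanisms: v_R = v/R = 0.1073 m/day, D_R = D/R = 0.01520 m²/day.
Peak time from v_R²t² + 2D_R t − x² = 0: t = (√(D_R² + v_R²x²) − D_R)/v_R².
√(D_R² + v_R²x²) = √(0.01520² + 0.1073² × 116²) = 12.45; v_R² = 0.01151.
t = (12.45 − 0.01520)/0.01151 = 1080 days.

1080 days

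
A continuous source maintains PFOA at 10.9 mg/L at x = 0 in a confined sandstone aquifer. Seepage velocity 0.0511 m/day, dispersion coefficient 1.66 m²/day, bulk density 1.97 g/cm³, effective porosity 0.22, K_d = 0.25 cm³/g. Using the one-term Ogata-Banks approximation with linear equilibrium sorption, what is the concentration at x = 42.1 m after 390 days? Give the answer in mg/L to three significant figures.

Retardation factor R = 1 + ρ_b·K_d/n = 1 + 1.97 × 0.25/0.22 = 3.239.
Sorption retards both mechanisms: v_R = v/R = 0.01578 m/day, D_R = D/R = 0.5125 m²/day.
v_R·t = 0.01578 × 390 = 6.1542 m; 2√(D_R t) = 28.28 m; argument = (42.1 − 6.1542)/28.28 = 1.271.
C = C₀ × ½·erfc(1.271) = 10.9 × 0.03613 = 0.394 mg/L.

0.394 mg/L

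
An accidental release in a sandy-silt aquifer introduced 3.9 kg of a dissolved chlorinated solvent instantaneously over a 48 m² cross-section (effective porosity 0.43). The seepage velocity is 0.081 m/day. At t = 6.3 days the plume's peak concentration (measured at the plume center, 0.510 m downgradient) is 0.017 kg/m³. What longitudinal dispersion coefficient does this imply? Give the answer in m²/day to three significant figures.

At the plume center C_max = M/(n_e·A·√(4πDt)), so D = M²/(4πt·(n_e·A·C_max)²).
n_e·A·C_max = 0.43 × 48 × 0.017 = 0.3509 kg/m.
D = 3.9²/(4π × 6.3 × 0.3509²) = 1.56 m²/day.

1.56 m²/day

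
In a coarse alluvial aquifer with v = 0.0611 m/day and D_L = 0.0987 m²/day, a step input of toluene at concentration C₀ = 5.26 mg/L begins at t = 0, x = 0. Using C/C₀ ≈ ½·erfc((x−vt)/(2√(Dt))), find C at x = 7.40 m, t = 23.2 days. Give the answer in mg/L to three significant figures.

0.0136 mg/L

For a continuous step input, C/C₀ ≈ ½·erfc((x−vt)/(2√(Dt))).
vt = 0.0611 × 23.2 = 1.41752 m and 2√(Dt) = 2√(0.0987 × 23.2) = 3.026 m.
Argument (x−vt)/(2√(Dt)) = (7.40 − 1.41752)/3.026 = 1.977; ½·erfc(1.977) = 0.002588.
C = 5.26 × 0.002588 = 0.0136 mg/L.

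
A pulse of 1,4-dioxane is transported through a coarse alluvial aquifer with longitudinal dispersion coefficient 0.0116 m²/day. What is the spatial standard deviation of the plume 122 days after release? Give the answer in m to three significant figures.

Dispersive spreading gives a Gaussian with σ² = 2Dt; advection only shifts the center.
σ = √(2 × 0.0116 × 122) = 1.68 m.

1.68 m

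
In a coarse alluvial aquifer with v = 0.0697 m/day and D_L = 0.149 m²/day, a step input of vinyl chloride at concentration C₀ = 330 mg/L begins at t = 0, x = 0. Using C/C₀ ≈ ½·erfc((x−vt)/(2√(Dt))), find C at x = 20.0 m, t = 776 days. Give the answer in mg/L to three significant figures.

For a continuous step input, C/C₀ ≈ ½·erfc((x−vt)/(2√(Dt))).
vt = 0.0697 × 776 = 54.0872 m and 2√(Dt) = 2√(0.149 × 776) = 21.51 m.
Argument (x−vt)/(2√(Dt)) = (20.0 − 54.0872)/21.51 = -1.585; ½·erfc(-1.585) = 0.9875.
C = 330 × 0.9875 = 326 mg/L.

326 mg/L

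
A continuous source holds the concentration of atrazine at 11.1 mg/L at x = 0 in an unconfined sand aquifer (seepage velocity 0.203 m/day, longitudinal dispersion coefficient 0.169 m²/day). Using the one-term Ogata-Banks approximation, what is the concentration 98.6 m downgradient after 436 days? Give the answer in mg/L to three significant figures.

2.25 mg/L

For a continuous step input, C/C₀ ≈ ½·erfc((x−vt)/(2√(Dt))).
vt = 0.203 × 436 = 88.508 m and 2√(Dt) = 2√(0.169 × 436) = 17.17 m.
Argument (x−vt)/(2√(Dt)) = (98.6 − 88.508)/17.17 = 0.5878; ½·erfc(0.5878) = 0.2029.
C = 11.1 × 0.2029 = 2.25 mg/L.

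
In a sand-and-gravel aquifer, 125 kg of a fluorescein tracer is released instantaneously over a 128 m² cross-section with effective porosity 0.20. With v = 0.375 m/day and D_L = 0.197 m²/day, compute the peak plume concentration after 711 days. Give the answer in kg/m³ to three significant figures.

The peak of an instantaneous 1D plume sits at x = vt; there the Gaussian factor is 1 and C_max = M/(n_e·A·√(4πDt)), where n_e·A is the pore area the mass is dissolved in.
√(4πDt) = √(4π × 0.197 × 711) = 41.95 m, so C_max = 125/(0.20 × 128 × 41.95) = 0.116 kg/m³.

0.116 kg/m³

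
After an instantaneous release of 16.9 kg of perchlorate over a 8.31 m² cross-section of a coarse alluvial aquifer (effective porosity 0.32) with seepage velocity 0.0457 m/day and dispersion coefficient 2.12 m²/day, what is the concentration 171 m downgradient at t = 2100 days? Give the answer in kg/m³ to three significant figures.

0.0196 kg/m³

For an instantaneous plane source, C(x,t) = M/(n_e·A·√(4πDt)) · exp(−(x−vt)²/(4Dt)), with n_e·A the pore (flow) area.
Plume center vt = 0.0457 × 2100 = 95.97 m, so the well at 171 m is 75.03 m downgradient of the peak.
√(4πDt) = 236.5 m, giving peak height M/(n_e·A·√(4πDt)) = 16.9/(0.32 × 8.31 × 236.5) = 0.02687 kg/m³.
(x−vt)²/(4Dt) = (75.03)²/(4 × 2.12 × 2100) = 0.3161; exp(−0.3161) = 0.7290.
C = 0.02687 × 0.7290 = 0.0196 kg/m³.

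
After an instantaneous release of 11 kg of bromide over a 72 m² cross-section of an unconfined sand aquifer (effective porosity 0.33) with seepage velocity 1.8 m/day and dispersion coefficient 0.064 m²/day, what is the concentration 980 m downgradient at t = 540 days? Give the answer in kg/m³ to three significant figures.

For an instantaneous plane source, C(x,t) = M/(n_e·A·√(4πDt)) · exp(−(x−vt)²/(4Dt)), with n_e·A the pore (flow) area.
Plume center vt = 1.8 × 540 = 972 m, so the well at 980 m is 8 m downgradient of the peak.
√(4πDt) = 20.84 m, giving peak height M/(n_e·A·√(4πDt)) = 11/(0.33 × 72 × 20.84) = 0.02222 kg/m³.
(x−vt)²/(4Dt) = (8)²/(4 × 0.064 × 540) = 0.4630; exp(−0.4630) = 0.6294.
C = 0.02222 × 0.6294 = 0.0140 kg/m³.

0.0140 kg/m³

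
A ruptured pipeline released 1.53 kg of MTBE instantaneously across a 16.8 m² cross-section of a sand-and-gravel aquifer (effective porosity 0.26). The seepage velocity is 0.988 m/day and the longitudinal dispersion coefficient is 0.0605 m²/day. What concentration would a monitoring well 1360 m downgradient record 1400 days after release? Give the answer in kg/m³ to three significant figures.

For an instantaneous plane source, C(x,t) = M/(n_e·A·√(4πDt)) · exp(−(x−vt)²/(4Dt)), with n_e·A the pore (flow) area.
Plume center vt = 0.988 × 1400 = 1383.2 m, so the well at 1360 m is 23.2 m upgradient of the peak.
√(4πDt) = 32.62 m, giving peak height M/(n_e·A·√(4πDt)) = 1.53/(0.26 × 16.8 × 32.62) = 0.01074 kg/m³.
(x−vt)²/(4Dt) = (-23.2)²/(4 × 0.0605 × 1400) = 1.589; exp(−1.589) = 0.2041.
C = 0.01074 × 0.2041 = 0.00219 kg/m³.

0.00219 kg/m³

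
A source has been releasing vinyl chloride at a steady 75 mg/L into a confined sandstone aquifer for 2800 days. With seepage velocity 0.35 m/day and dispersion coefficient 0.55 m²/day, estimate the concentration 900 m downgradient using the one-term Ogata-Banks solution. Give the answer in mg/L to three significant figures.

For a continuous step input, C/C₀ ≈ ½·erfc((x−vt)/(2√(Dt))).
vt = 0.35 × 2800 = 980 m and 2√(Dt) = 2√(0.55 × 2800) = 78.49 m.
Argument (x−vt)/(2√(Dt)) = (900 − 980)/78.49 = -1.019; ½·erfc(-1.019) = 0.9252.
C = 75 × 0.9252 = 69.4 mg/L.

69.4 mg/L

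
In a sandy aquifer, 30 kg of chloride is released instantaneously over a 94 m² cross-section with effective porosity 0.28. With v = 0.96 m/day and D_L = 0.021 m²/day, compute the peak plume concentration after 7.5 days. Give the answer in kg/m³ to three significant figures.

The peak of an instantaneous 1D plume sits at x = vt; there the Gaussian factor is 1 and C_max = M/(n_e·A·√(4πDt)), where n_e·A is the pore area the mass is dissolved in.
√(4πDt) = √(4π × 0.021 × 7.5) = 1.407 m, so C_max = 30/(0.28 × 94 × 1.407) = 0.810 kg/m³.

0.810 kg/m³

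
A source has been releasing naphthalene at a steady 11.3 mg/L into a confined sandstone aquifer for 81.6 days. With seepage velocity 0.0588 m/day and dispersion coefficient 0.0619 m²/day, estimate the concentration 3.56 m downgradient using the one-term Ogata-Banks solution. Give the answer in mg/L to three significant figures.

For a continuous step input, C/C₀ ≈ ½·erfc((x−vt)/(2√(Dt))).
vt = 0.0588 × 81.6 = 4.79808 m and 2√(Dt) = 2√(0.0619 × 81.6) = 4.495 m.
Argument (x−vt)/(2√(Dt)) = (3.56 − 4.79808)/4.495 = -0.2754; ½·erfc(-0.2754) = 0.6515.
C = 11.3 × 0.6515 = 7.36 mg/L.

7.36 mg/L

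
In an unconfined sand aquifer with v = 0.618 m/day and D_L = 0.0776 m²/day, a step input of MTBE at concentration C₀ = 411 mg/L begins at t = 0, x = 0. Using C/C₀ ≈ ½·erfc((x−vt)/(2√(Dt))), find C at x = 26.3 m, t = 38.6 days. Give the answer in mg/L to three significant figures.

65.3 mg/L

For a continuous step input, C/C₀ ≈ ½·erfc((x−vt)/(2√(Dt))).
vt = 0.618 × 38.6 = 23.8548 m and 2√(Dt) = 2√(0.0776 × 38.6) = 3.461 m.
Argument (x−vt)/(2√(Dt)) = (26.3 − 23.8548)/3.461 = 0.7065; ½·erfc(0.7065) = 0.1589.
C = 411 × 0.1589 = 65.3 mg/L.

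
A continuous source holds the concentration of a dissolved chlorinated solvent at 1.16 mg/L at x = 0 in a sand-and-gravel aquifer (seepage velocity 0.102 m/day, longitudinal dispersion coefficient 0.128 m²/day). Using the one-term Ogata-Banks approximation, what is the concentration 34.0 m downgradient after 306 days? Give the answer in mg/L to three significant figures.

For a continuous step input, C/C₀ ≈ ½·erfc((x−vt)/(2√(Dt))).
vt = 0.102 × 306 = 31.212 m and 2√(Dt) = 2√(0.128 × 306) = 12.52 m.
Argument (x−vt)/(2√(Dt)) = (34.0 − 31.212)/12.52 = 0.2227; ½·erfc(0.2227) = 0.3764.
C = 1.16 × 0.3764 = 0.437 mg/L.

0.437 mg/L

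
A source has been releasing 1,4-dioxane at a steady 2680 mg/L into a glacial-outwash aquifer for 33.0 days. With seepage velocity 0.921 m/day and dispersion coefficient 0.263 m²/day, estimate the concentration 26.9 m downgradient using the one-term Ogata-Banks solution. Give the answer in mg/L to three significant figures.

For a continuous step input, C/C₀ ≈ ½·erfc((x−vt)/(2√(Dt))).
vt = 0.921 × 33.0 = 30.393 m and 2√(Dt) = 2√(0.263 × 33.0) = 5.892 m.
Argument (x−vt)/(2√(Dt)) = (26.9 − 30.393)/5.892 = -0.5928; ½·erfc(-0.5928) = 0.7991.
C = 2680 × 0.7991 = 2140 mg/L.

2140 mg/L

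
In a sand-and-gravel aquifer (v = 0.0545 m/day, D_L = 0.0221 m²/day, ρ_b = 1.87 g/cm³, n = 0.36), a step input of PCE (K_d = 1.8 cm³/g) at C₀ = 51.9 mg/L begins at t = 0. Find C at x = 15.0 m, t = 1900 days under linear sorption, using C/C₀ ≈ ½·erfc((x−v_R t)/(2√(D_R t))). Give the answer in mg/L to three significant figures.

2.06 mg/L

Retardation factor R = 1 + ρ_b·K_d/n = 1 + 1.87 × 1.8/0.36 = 10.35.
Sorption retards both mechanisms: v_R = v/R = 0.005266 m/day, D_R = D/R = 0.002135 m²/day.
v_R·t = 0.005266 × 1900 = 10.0054 m; 2√(D_R t) = 4.028 m; argument = (15.0 − 10.0054)/4.028 = 1.240.
C = C₀ × ½·erfc(1.240) = 51.9 × 0.03975 = 2.06 mg/L.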